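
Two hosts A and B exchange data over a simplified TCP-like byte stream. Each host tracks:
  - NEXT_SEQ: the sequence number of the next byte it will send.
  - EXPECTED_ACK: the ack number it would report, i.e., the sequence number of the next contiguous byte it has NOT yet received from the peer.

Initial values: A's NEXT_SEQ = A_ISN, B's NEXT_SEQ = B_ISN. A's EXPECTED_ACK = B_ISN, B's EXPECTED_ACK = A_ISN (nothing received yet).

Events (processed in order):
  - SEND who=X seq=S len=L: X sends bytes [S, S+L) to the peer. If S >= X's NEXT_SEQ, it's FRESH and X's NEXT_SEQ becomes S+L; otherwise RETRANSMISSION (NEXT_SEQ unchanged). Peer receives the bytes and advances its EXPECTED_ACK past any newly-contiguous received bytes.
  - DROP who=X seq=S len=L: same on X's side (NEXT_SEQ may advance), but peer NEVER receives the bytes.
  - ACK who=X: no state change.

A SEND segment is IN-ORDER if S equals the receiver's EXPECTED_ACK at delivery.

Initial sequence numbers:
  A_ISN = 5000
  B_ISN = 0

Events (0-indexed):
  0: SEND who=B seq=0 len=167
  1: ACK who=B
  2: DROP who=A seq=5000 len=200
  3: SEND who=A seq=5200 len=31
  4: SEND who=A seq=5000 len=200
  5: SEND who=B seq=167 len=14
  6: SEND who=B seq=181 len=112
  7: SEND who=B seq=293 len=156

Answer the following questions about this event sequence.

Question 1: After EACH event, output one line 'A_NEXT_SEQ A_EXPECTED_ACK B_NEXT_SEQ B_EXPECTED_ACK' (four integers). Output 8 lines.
5000 167 167 5000
5000 167 167 5000
5200 167 167 5000
5231 167 167 5000
5231 167 167 5231
5231 181 181 5231
5231 293 293 5231
5231 449 449 5231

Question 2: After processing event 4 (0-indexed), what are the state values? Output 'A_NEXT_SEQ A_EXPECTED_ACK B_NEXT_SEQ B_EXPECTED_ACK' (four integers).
After event 0: A_seq=5000 A_ack=167 B_seq=167 B_ack=5000
After event 1: A_seq=5000 A_ack=167 B_seq=167 B_ack=5000
After event 2: A_seq=5200 A_ack=167 B_seq=167 B_ack=5000
After event 3: A_seq=5231 A_ack=167 B_seq=167 B_ack=5000
After event 4: A_seq=5231 A_ack=167 B_seq=167 B_ack=5231

5231 167 167 5231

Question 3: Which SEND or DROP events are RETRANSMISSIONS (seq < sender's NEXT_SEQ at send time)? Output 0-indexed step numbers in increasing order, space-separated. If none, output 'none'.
Step 0: SEND seq=0 -> fresh
Step 2: DROP seq=5000 -> fresh
Step 3: SEND seq=5200 -> fresh
Step 4: SEND seq=5000 -> retransmit
Step 5: SEND seq=167 -> fresh
Step 6: SEND seq=181 -> fresh
Step 7: SEND seq=293 -> fresh

Answer: 4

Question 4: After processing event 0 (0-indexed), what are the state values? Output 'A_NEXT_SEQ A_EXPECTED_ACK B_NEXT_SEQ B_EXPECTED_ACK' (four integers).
After event 0: A_seq=5000 A_ack=167 B_seq=167 B_ack=5000

5000 167 167 5000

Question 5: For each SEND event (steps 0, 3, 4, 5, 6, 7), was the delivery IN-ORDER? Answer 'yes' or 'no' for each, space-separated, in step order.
Step 0: SEND seq=0 -> in-order
Step 3: SEND seq=5200 -> out-of-order
Step 4: SEND seq=5000 -> in-order
Step 5: SEND seq=167 -> in-order
Step 6: SEND seq=181 -> in-order
Step 7: SEND seq=293 -> in-order

Answer: yes no yes yes yes yes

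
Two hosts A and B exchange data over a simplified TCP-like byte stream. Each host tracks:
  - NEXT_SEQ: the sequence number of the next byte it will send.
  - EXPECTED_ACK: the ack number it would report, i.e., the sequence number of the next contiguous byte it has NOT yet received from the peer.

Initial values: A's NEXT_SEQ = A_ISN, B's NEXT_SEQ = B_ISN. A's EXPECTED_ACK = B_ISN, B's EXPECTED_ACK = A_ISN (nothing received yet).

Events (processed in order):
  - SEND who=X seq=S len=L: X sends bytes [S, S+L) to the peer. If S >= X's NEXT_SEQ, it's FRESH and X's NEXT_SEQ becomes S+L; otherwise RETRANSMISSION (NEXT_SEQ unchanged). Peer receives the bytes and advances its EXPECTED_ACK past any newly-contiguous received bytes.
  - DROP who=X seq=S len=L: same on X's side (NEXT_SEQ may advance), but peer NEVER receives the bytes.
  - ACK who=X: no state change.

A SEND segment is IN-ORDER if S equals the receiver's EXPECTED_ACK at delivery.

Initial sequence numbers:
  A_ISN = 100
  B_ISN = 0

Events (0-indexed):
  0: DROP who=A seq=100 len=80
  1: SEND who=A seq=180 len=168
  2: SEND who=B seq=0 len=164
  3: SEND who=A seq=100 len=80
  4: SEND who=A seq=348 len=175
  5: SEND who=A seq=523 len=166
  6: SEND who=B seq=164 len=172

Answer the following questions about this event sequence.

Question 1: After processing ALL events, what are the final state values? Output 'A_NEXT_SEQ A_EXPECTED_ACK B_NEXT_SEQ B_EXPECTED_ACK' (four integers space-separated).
After event 0: A_seq=180 A_ack=0 B_seq=0 B_ack=100
After event 1: A_seq=348 A_ack=0 B_seq=0 B_ack=100
After event 2: A_seq=348 A_ack=164 B_seq=164 B_ack=100
After event 3: A_seq=348 A_ack=164 B_seq=164 B_ack=348
After event 4: A_seq=523 A_ack=164 B_seq=164 B_ack=523
After event 5: A_seq=689 A_ack=164 B_seq=164 B_ack=689
After event 6: A_seq=689 A_ack=336 B_seq=336 B_ack=689

Answer: 689 336 336 689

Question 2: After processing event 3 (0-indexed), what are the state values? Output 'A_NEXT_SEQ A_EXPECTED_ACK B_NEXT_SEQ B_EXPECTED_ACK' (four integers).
After event 0: A_seq=180 A_ack=0 B_seq=0 B_ack=100
After event 1: A_seq=348 A_ack=0 B_seq=0 B_ack=100
After event 2: A_seq=348 A_ack=164 B_seq=164 B_ack=100
After event 3: A_seq=348 A_ack=164 B_seq=164 B_ack=348

348 164 164 348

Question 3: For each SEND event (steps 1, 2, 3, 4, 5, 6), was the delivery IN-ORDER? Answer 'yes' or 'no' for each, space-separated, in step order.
Step 1: SEND seq=180 -> out-of-order
Step 2: SEND seq=0 -> in-order
Step 3: SEND seq=100 -> in-order
Step 4: SEND seq=348 -> in-order
Step 5: SEND seq=523 -> in-order
Step 6: SEND seq=164 -> in-order

Answer: no yes yes yes yes yes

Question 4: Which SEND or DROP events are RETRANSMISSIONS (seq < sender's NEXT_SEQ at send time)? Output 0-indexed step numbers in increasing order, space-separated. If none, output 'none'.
Step 0: DROP seq=100 -> fresh
Step 1: SEND seq=180 -> fresh
Step 2: SEND seq=0 -> fresh
Step 3: SEND seq=100 -> retransmit
Step 4: SEND seq=348 -> fresh
Step 5: SEND seq=523 -> fresh
Step 6: SEND seq=164 -> fresh

Answer: 3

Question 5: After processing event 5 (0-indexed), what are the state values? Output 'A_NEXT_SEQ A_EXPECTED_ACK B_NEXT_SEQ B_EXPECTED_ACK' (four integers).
After event 0: A_seq=180 A_ack=0 B_seq=0 B_ack=100
After event 1: A_seq=348 A_ack=0 B_seq=0 B_ack=100
After event 2: A_seq=348 A_ack=164 B_seq=164 B_ack=100
After event 3: A_seq=348 A_ack=164 B_seq=164 B_ack=348
After event 4: A_seq=523 A_ack=164 B_seq=164 B_ack=523
After event 5: A_seq=689 A_ack=164 B_seq=164 B_ack=689

689 164 164 689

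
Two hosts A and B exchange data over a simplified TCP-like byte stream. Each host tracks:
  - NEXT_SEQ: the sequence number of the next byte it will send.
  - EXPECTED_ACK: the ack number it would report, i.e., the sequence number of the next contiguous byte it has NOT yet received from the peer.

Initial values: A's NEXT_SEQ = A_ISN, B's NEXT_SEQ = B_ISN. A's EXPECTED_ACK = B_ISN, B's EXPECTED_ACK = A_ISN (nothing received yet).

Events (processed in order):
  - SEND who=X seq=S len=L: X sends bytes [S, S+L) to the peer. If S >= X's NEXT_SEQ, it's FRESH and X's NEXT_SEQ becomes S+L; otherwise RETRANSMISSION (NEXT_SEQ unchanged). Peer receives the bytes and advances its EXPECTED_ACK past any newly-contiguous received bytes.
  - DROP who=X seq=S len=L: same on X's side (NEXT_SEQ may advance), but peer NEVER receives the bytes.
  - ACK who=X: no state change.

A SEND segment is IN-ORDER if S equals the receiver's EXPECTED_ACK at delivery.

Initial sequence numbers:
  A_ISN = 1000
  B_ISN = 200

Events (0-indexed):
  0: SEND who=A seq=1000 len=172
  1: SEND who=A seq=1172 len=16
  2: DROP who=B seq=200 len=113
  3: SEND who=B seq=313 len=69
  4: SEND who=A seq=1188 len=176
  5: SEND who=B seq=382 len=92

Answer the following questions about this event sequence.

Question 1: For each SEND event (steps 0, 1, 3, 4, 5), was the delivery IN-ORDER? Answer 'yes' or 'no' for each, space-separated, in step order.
Step 0: SEND seq=1000 -> in-order
Step 1: SEND seq=1172 -> in-order
Step 3: SEND seq=313 -> out-of-order
Step 4: SEND seq=1188 -> in-order
Step 5: SEND seq=382 -> out-of-order

Answer: yes yes no yes no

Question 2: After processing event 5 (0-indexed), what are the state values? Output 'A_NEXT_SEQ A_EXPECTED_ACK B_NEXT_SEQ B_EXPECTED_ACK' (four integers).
After event 0: A_seq=1172 A_ack=200 B_seq=200 B_ack=1172
After event 1: A_seq=1188 A_ack=200 B_seq=200 B_ack=1188
After event 2: A_seq=1188 A_ack=200 B_seq=313 B_ack=1188
After event 3: A_seq=1188 A_ack=200 B_seq=382 B_ack=1188
After event 4: A_seq=1364 A_ack=200 B_seq=382 B_ack=1364
After event 5: A_seq=1364 A_ack=200 B_seq=474 B_ack=1364

1364 200 474 1364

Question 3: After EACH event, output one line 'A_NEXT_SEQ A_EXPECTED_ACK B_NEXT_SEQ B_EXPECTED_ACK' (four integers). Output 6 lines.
1172 200 200 1172
1188 200 200 1188
1188 200 313 1188
1188 200 382 1188
1364 200 382 1364
1364 200 474 1364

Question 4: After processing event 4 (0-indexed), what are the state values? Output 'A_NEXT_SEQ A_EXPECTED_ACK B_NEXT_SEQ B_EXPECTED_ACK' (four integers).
After event 0: A_seq=1172 A_ack=200 B_seq=200 B_ack=1172
After event 1: A_seq=1188 A_ack=200 B_seq=200 B_ack=1188
After event 2: A_seq=1188 A_ack=200 B_seq=313 B_ack=1188
After event 3: A_seq=1188 A_ack=200 B_seq=382 B_ack=1188
After event 4: A_seq=1364 A_ack=200 B_seq=382 B_ack=1364

1364 200 382 1364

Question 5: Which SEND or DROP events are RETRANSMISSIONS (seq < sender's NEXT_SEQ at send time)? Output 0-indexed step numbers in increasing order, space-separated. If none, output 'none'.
Answer: none

Derivation:
Step 0: SEND seq=1000 -> fresh
Step 1: SEND seq=1172 -> fresh
Step 2: DROP seq=200 -> fresh
Step 3: SEND seq=313 -> fresh
Step 4: SEND seq=1188 -> fresh
Step 5: SEND seq=382 -> fresh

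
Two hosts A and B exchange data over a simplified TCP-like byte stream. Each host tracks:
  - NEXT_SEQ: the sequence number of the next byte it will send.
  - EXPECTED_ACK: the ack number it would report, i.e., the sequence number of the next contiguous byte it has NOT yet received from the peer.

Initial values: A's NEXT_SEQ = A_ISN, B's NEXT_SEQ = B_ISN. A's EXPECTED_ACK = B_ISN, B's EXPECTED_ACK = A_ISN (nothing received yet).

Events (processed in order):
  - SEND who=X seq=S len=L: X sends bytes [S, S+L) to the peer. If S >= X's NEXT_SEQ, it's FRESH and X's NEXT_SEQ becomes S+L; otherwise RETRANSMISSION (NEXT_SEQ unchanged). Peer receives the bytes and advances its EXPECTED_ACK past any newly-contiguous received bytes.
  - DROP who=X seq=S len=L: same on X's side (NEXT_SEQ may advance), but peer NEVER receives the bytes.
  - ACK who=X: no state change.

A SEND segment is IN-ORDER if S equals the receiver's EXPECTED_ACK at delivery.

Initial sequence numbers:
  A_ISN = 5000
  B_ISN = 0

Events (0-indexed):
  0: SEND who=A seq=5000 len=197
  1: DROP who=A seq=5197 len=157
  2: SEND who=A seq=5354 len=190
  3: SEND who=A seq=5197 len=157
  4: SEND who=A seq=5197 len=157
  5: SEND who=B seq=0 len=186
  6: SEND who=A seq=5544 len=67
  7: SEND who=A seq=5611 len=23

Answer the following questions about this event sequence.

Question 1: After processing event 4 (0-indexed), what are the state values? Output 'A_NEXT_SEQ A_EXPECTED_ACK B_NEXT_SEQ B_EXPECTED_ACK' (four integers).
After event 0: A_seq=5197 A_ack=0 B_seq=0 B_ack=5197
After event 1: A_seq=5354 A_ack=0 B_seq=0 B_ack=5197
After event 2: A_seq=5544 A_ack=0 B_seq=0 B_ack=5197
After event 3: A_seq=5544 A_ack=0 B_seq=0 B_ack=5544
After event 4: A_seq=5544 A_ack=0 B_seq=0 B_ack=5544

5544 0 0 5544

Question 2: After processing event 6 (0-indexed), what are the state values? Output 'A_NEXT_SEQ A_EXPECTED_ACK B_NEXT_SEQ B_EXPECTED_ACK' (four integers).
After event 0: A_seq=5197 A_ack=0 B_seq=0 B_ack=5197
After event 1: A_seq=5354 A_ack=0 B_seq=0 B_ack=5197
After event 2: A_seq=5544 A_ack=0 B_seq=0 B_ack=5197
After event 3: A_seq=5544 A_ack=0 B_seq=0 B_ack=5544
After event 4: A_seq=5544 A_ack=0 B_seq=0 B_ack=5544
After event 5: A_seq=5544 A_ack=186 B_seq=186 B_ack=5544
After event 6: A_seq=5611 A_ack=186 B_seq=186 B_ack=5611

5611 186 186 5611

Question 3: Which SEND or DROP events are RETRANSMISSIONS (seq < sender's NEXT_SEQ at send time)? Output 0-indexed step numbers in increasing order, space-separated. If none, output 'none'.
Answer: 3 4

Derivation:
Step 0: SEND seq=5000 -> fresh
Step 1: DROP seq=5197 -> fresh
Step 2: SEND seq=5354 -> fresh
Step 3: SEND seq=5197 -> retransmit
Step 4: SEND seq=5197 -> retransmit
Step 5: SEND seq=0 -> fresh
Step 6: SEND seq=5544 -> fresh
Step 7: SEND seq=5611 -> fresh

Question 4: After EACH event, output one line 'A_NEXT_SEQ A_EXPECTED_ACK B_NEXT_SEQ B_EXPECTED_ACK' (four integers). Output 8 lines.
5197 0 0 5197
5354 0 0 5197
5544 0 0 5197
5544 0 0 5544
5544 0 0 5544
5544 186 186 5544
5611 186 186 5611
5634 186 186 5634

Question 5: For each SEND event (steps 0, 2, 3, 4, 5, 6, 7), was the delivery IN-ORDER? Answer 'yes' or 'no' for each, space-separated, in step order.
Step 0: SEND seq=5000 -> in-order
Step 2: SEND seq=5354 -> out-of-order
Step 3: SEND seq=5197 -> in-order
Step 4: SEND seq=5197 -> out-of-order
Step 5: SEND seq=0 -> in-order
Step 6: SEND seq=5544 -> in-order
Step 7: SEND seq=5611 -> in-order

Answer: yes no yes no yes yes yes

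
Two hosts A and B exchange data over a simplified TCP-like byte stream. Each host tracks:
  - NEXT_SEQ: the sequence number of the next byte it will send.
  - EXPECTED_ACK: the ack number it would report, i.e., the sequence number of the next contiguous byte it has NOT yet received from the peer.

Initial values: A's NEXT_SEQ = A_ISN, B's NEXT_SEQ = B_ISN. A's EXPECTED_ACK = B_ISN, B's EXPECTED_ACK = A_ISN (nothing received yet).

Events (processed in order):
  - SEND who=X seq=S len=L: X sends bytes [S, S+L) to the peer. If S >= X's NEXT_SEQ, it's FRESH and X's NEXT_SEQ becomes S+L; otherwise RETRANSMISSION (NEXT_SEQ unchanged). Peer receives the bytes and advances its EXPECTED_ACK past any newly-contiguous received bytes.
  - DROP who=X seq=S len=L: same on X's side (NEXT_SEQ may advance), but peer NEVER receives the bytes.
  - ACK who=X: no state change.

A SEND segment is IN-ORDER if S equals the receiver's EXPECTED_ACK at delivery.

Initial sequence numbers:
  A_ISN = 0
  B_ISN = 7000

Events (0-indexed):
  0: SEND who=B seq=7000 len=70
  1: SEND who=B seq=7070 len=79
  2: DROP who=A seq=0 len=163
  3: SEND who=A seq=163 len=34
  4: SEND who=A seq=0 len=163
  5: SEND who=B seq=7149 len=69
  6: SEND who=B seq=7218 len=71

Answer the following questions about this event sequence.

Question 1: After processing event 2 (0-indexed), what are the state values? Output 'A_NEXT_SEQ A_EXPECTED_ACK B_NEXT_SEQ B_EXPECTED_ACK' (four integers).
After event 0: A_seq=0 A_ack=7070 B_seq=7070 B_ack=0
After event 1: A_seq=0 A_ack=7149 B_seq=7149 B_ack=0
After event 2: A_seq=163 A_ack=7149 B_seq=7149 B_ack=0

163 7149 7149 0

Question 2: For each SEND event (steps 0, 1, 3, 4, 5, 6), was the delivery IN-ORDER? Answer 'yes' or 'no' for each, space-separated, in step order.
Answer: yes yes no yes yes yes

Derivation:
Step 0: SEND seq=7000 -> in-order
Step 1: SEND seq=7070 -> in-order
Step 3: SEND seq=163 -> out-of-order
Step 4: SEND seq=0 -> in-order
Step 5: SEND seq=7149 -> in-order
Step 6: SEND seq=7218 -> in-order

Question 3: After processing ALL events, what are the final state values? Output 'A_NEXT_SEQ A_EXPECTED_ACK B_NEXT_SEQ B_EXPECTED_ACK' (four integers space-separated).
Answer: 197 7289 7289 197

Derivation:
After event 0: A_seq=0 A_ack=7070 B_seq=7070 B_ack=0
After event 1: A_seq=0 A_ack=7149 B_seq=7149 B_ack=0
After event 2: A_seq=163 A_ack=7149 B_seq=7149 B_ack=0
After event 3: A_seq=197 A_ack=7149 B_seq=7149 B_ack=0
After event 4: A_seq=197 A_ack=7149 B_seq=7149 B_ack=197
After event 5: A_seq=197 A_ack=7218 B_seq=7218 B_ack=197
After event 6: A_seq=197 A_ack=7289 B_seq=7289 B_ack=197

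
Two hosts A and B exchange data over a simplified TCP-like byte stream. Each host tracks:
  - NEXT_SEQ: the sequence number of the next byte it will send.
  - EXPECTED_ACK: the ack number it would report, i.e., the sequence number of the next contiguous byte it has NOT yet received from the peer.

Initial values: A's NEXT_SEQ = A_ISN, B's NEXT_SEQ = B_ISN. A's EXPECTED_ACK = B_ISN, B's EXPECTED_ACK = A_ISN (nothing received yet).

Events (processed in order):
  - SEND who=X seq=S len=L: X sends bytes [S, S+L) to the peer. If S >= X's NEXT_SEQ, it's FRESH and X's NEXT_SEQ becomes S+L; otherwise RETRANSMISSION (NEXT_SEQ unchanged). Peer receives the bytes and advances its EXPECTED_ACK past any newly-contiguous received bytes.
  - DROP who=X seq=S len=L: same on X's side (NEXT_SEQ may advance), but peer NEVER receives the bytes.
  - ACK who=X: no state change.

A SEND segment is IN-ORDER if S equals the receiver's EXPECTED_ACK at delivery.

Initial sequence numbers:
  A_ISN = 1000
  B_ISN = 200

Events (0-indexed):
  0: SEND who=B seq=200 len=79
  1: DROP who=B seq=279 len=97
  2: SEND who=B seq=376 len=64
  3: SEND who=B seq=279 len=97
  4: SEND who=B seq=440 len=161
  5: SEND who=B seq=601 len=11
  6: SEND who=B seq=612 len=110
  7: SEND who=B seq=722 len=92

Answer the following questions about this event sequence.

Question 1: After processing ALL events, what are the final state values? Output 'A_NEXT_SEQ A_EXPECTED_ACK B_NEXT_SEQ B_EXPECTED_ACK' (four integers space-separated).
Answer: 1000 814 814 1000

Derivation:
After event 0: A_seq=1000 A_ack=279 B_seq=279 B_ack=1000
After event 1: A_seq=1000 A_ack=279 B_seq=376 B_ack=1000
After event 2: A_seq=1000 A_ack=279 B_seq=440 B_ack=1000
After event 3: A_seq=1000 A_ack=440 B_seq=440 B_ack=1000
After event 4: A_seq=1000 A_ack=601 B_seq=601 B_ack=1000
After event 5: A_seq=1000 A_ack=612 B_seq=612 B_ack=1000
After event 6: A_seq=1000 A_ack=722 B_seq=722 B_ack=1000
After event 7: A_seq=1000 A_ack=814 B_seq=814 B_ack=1000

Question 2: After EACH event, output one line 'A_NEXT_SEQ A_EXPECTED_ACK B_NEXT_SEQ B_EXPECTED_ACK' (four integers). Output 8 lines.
1000 279 279 1000
1000 279 376 1000
1000 279 440 1000
1000 440 440 1000
1000 601 601 1000
1000 612 612 1000
1000 722 722 1000
1000 814 814 1000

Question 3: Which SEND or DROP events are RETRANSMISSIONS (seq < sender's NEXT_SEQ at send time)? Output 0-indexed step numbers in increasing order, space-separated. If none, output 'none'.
Answer: 3

Derivation:
Step 0: SEND seq=200 -> fresh
Step 1: DROP seq=279 -> fresh
Step 2: SEND seq=376 -> fresh
Step 3: SEND seq=279 -> retransmit
Step 4: SEND seq=440 -> fresh
Step 5: SEND seq=601 -> fresh
Step 6: SEND seq=612 -> fresh
Step 7: SEND seq=722 -> fresh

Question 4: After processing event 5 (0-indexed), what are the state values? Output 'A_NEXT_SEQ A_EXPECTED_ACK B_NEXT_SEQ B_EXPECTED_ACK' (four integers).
After event 0: A_seq=1000 A_ack=279 B_seq=279 B_ack=1000
After event 1: A_seq=1000 A_ack=279 B_seq=376 B_ack=1000
After event 2: A_seq=1000 A_ack=279 B_seq=440 B_ack=1000
After event 3: A_seq=1000 A_ack=440 B_seq=440 B_ack=1000
After event 4: A_seq=1000 A_ack=601 B_seq=601 B_ack=1000
After event 5: A_seq=1000 A_ack=612 B_seq=612 B_ack=1000

1000 612 612 1000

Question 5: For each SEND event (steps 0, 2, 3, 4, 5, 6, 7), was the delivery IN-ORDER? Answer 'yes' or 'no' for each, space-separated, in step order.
Step 0: SEND seq=200 -> in-order
Step 2: SEND seq=376 -> out-of-order
Step 3: SEND seq=279 -> in-order
Step 4: SEND seq=440 -> in-order
Step 5: SEND seq=601 -> in-order
Step 6: SEND seq=612 -> in-order
Step 7: SEND seq=722 -> in-order

Answer: yes no yes yes yes yes yes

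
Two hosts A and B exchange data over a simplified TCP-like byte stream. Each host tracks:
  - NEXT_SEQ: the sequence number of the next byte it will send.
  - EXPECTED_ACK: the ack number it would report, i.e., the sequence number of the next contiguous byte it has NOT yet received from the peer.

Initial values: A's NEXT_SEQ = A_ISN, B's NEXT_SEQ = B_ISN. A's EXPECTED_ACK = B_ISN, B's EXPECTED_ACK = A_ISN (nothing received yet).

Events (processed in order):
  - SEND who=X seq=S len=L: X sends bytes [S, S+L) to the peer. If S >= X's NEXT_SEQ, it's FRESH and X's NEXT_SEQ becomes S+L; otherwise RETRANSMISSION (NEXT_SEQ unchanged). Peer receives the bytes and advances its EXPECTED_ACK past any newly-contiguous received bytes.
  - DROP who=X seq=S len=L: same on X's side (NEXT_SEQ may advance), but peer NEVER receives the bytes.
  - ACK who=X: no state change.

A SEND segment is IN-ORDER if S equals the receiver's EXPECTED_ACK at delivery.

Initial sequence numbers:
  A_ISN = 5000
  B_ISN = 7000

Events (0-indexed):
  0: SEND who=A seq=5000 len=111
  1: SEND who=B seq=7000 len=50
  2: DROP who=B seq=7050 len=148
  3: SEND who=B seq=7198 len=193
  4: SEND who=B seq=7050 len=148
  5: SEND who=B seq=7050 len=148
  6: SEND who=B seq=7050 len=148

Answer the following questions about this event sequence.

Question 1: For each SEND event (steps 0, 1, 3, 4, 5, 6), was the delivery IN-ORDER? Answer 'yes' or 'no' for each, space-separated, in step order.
Step 0: SEND seq=5000 -> in-order
Step 1: SEND seq=7000 -> in-order
Step 3: SEND seq=7198 -> out-of-order
Step 4: SEND seq=7050 -> in-order
Step 5: SEND seq=7050 -> out-of-order
Step 6: SEND seq=7050 -> out-of-order

Answer: yes yes no yes no no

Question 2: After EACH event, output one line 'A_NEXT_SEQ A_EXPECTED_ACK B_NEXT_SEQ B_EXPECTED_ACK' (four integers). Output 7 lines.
5111 7000 7000 5111
5111 7050 7050 5111
5111 7050 7198 5111
5111 7050 7391 5111
5111 7391 7391 5111
5111 7391 7391 5111
5111 7391 7391 5111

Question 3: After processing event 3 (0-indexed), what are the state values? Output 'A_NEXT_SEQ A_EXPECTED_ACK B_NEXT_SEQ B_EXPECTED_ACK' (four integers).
After event 0: A_seq=5111 A_ack=7000 B_seq=7000 B_ack=5111
After event 1: A_seq=5111 A_ack=7050 B_seq=7050 B_ack=5111
After event 2: A_seq=5111 A_ack=7050 B_seq=7198 B_ack=5111
After event 3: A_seq=5111 A_ack=7050 B_seq=7391 B_ack=5111

5111 7050 7391 5111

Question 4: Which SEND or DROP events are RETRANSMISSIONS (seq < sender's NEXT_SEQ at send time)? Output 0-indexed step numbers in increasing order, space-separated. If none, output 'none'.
Step 0: SEND seq=5000 -> fresh
Step 1: SEND seq=7000 -> fresh
Step 2: DROP seq=7050 -> fresh
Step 3: SEND seq=7198 -> fresh
Step 4: SEND seq=7050 -> retransmit
Step 5: SEND seq=7050 -> retransmit
Step 6: SEND seq=7050 -> retransmit

Answer: 4 5 6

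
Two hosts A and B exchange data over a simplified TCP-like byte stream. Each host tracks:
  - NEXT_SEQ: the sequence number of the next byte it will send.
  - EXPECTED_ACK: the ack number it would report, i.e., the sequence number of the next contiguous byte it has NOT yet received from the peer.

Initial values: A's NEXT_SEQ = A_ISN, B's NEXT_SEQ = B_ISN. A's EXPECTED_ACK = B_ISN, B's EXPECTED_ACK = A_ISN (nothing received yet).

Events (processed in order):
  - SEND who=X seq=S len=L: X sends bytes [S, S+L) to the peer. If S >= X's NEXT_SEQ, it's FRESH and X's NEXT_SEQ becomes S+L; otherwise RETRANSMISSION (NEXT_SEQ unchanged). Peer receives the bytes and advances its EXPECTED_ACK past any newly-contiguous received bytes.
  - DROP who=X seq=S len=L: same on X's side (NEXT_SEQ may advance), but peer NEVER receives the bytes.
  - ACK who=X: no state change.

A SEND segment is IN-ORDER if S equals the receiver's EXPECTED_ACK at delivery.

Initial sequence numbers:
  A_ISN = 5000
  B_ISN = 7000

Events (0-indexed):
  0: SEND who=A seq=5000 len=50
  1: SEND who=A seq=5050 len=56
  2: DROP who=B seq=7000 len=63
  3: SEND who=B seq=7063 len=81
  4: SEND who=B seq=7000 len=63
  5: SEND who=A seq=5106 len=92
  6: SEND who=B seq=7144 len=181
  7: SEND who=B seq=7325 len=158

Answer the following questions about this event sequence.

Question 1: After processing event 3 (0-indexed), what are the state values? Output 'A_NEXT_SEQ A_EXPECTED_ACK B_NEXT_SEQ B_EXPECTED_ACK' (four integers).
After event 0: A_seq=5050 A_ack=7000 B_seq=7000 B_ack=5050
After event 1: A_seq=5106 A_ack=7000 B_seq=7000 B_ack=5106
After event 2: A_seq=5106 A_ack=7000 B_seq=7063 B_ack=5106
After event 3: A_seq=5106 A_ack=7000 B_seq=7144 B_ack=5106

5106 7000 7144 5106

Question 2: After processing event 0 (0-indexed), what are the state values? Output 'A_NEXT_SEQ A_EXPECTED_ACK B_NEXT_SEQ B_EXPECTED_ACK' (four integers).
After event 0: A_seq=5050 A_ack=7000 B_seq=7000 B_ack=5050

5050 7000 7000 5050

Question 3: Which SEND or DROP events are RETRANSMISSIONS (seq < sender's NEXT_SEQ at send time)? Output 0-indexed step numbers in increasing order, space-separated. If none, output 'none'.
Step 0: SEND seq=5000 -> fresh
Step 1: SEND seq=5050 -> fresh
Step 2: DROP seq=7000 -> fresh
Step 3: SEND seq=7063 -> fresh
Step 4: SEND seq=7000 -> retransmit
Step 5: SEND seq=5106 -> fresh
Step 6: SEND seq=7144 -> fresh
Step 7: SEND seq=7325 -> fresh

Answer: 4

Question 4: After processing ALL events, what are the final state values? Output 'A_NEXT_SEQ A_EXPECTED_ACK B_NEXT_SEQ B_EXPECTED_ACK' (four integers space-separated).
Answer: 5198 7483 7483 5198

Derivation:
After event 0: A_seq=5050 A_ack=7000 B_seq=7000 B_ack=5050
After event 1: A_seq=5106 A_ack=7000 B_seq=7000 B_ack=5106
After event 2: A_seq=5106 A_ack=7000 B_seq=7063 B_ack=5106
After event 3: A_seq=5106 A_ack=7000 B_seq=7144 B_ack=5106
After event 4: A_seq=5106 A_ack=7144 B_seq=7144 B_ack=5106
After event 5: A_seq=5198 A_ack=7144 B_seq=7144 B_ack=5198
After event 6: A_seq=5198 A_ack=7325 B_seq=7325 B_ack=5198
After event 7: A_seq=5198 A_ack=7483 B_seq=7483 B_ack=5198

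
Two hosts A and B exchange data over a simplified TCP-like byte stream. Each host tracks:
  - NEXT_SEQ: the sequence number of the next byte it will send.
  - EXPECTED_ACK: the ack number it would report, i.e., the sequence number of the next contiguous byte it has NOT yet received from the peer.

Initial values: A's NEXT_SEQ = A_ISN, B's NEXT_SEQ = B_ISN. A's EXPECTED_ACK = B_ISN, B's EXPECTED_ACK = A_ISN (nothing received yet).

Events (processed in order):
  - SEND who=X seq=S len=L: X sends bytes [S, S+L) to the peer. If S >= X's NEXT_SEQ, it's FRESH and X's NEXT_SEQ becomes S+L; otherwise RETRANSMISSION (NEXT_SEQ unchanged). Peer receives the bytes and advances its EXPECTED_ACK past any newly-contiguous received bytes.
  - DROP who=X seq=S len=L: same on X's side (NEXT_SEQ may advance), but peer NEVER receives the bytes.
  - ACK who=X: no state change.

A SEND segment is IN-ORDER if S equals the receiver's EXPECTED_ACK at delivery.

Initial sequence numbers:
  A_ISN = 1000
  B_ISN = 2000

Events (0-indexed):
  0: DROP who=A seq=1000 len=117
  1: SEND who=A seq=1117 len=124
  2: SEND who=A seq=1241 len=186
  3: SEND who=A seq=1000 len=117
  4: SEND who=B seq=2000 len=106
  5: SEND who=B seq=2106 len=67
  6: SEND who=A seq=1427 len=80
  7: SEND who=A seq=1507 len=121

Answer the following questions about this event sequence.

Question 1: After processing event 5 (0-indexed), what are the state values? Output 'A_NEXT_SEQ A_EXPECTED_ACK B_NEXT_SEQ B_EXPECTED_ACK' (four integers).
After event 0: A_seq=1117 A_ack=2000 B_seq=2000 B_ack=1000
After event 1: A_seq=1241 A_ack=2000 B_seq=2000 B_ack=1000
After event 2: A_seq=1427 A_ack=2000 B_seq=2000 B_ack=1000
After event 3: A_seq=1427 A_ack=2000 B_seq=2000 B_ack=1427
After event 4: A_seq=1427 A_ack=2106 B_seq=2106 B_ack=1427
After event 5: A_seq=1427 A_ack=2173 B_seq=2173 B_ack=1427

1427 2173 2173 1427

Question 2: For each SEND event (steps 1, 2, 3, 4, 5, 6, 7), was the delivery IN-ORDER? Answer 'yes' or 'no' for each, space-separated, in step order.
Answer: no no yes yes yes yes yes

Derivation:
Step 1: SEND seq=1117 -> out-of-order
Step 2: SEND seq=1241 -> out-of-order
Step 3: SEND seq=1000 -> in-order
Step 4: SEND seq=2000 -> in-order
Step 5: SEND seq=2106 -> in-order
Step 6: SEND seq=1427 -> in-order
Step 7: SEND seq=1507 -> in-order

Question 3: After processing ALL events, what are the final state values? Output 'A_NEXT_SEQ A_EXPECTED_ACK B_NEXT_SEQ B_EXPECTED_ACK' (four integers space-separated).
Answer: 1628 2173 2173 1628

Derivation:
After event 0: A_seq=1117 A_ack=2000 B_seq=2000 B_ack=1000
After event 1: A_seq=1241 A_ack=2000 B_seq=2000 B_ack=1000
After event 2: A_seq=1427 A_ack=2000 B_seq=2000 B_ack=1000
After event 3: A_seq=1427 A_ack=2000 B_seq=2000 B_ack=1427
After event 4: A_seq=1427 A_ack=2106 B_seq=2106 B_ack=1427
After event 5: A_seq=1427 A_ack=2173 B_seq=2173 B_ack=1427
After event 6: A_seq=1507 A_ack=2173 B_seq=2173 B_ack=1507
After event 7: A_seq=1628 A_ack=2173 B_seq=2173 B_ack=1628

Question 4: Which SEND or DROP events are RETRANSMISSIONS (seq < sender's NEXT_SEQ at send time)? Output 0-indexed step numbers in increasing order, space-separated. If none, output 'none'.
Step 0: DROP seq=1000 -> fresh
Step 1: SEND seq=1117 -> fresh
Step 2: SEND seq=1241 -> fresh
Step 3: SEND seq=1000 -> retransmit
Step 4: SEND seq=2000 -> fresh
Step 5: SEND seq=2106 -> fresh
Step 6: SEND seq=1427 -> fresh
Step 7: SEND seq=1507 -> fresh

Answer: 3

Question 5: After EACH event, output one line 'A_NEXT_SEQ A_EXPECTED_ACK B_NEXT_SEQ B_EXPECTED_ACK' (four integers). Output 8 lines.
1117 2000 2000 1000
1241 2000 2000 1000
1427 2000 2000 1000
1427 2000 2000 1427
1427 2106 2106 1427
1427 2173 2173 1427
1507 2173 2173 1507
1628 2173 2173 1628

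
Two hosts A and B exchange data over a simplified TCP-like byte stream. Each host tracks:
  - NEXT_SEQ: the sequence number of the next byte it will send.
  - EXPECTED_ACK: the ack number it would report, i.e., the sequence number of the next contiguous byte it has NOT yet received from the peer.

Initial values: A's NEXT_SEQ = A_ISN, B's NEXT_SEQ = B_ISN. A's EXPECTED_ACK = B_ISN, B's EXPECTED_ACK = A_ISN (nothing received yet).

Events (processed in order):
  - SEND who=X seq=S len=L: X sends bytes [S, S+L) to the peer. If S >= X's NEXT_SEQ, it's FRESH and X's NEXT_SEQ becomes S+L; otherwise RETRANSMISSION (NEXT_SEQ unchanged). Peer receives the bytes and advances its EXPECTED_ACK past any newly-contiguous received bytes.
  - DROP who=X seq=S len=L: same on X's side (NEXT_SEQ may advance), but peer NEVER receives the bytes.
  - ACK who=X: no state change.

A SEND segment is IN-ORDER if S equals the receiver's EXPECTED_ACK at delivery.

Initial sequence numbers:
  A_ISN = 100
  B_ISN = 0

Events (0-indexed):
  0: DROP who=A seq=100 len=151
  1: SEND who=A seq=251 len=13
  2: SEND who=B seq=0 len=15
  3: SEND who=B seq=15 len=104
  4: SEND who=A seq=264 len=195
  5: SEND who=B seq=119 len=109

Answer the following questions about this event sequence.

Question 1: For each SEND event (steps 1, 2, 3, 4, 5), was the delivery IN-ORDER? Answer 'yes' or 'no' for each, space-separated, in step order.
Answer: no yes yes no yes

Derivation:
Step 1: SEND seq=251 -> out-of-order
Step 2: SEND seq=0 -> in-order
Step 3: SEND seq=15 -> in-order
Step 4: SEND seq=264 -> out-of-order
Step 5: SEND seq=119 -> in-order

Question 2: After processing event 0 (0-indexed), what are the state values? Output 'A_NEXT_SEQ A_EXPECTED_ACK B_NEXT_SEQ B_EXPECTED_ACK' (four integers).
After event 0: A_seq=251 A_ack=0 B_seq=0 B_ack=100

251 0 0 100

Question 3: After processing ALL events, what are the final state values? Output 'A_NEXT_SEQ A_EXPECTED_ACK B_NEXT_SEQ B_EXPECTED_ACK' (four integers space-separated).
Answer: 459 228 228 100

Derivation:
After event 0: A_seq=251 A_ack=0 B_seq=0 B_ack=100
After event 1: A_seq=264 A_ack=0 B_seq=0 B_ack=100
After event 2: A_seq=264 A_ack=15 B_seq=15 B_ack=100
After event 3: A_seq=264 A_ack=119 B_seq=119 B_ack=100
After event 4: A_seq=459 A_ack=119 B_seq=119 B_ack=100
After event 5: A_seq=459 A_ack=228 B_seq=228 B_ack=100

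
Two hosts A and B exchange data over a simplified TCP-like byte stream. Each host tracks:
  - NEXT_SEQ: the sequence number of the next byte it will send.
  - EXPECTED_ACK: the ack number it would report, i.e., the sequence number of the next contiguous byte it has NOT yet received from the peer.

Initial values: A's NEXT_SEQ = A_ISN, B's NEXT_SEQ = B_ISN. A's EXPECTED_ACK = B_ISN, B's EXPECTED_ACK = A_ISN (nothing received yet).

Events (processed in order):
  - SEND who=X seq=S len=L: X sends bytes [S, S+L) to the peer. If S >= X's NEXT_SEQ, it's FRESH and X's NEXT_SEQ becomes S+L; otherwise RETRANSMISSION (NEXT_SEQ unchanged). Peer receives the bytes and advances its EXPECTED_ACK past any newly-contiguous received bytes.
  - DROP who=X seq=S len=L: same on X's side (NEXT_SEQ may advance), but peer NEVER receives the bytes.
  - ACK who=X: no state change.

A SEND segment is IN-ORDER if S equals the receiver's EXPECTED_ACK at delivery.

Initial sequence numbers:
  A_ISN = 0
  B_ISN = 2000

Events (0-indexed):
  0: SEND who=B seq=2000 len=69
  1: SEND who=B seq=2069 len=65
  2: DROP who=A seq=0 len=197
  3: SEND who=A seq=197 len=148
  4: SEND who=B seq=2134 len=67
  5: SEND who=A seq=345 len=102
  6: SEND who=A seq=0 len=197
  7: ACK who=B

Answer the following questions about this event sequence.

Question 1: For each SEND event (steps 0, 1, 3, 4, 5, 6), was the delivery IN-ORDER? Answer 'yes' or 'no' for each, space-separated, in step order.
Answer: yes yes no yes no yes

Derivation:
Step 0: SEND seq=2000 -> in-order
Step 1: SEND seq=2069 -> in-order
Step 3: SEND seq=197 -> out-of-order
Step 4: SEND seq=2134 -> in-order
Step 5: SEND seq=345 -> out-of-order
Step 6: SEND seq=0 -> in-order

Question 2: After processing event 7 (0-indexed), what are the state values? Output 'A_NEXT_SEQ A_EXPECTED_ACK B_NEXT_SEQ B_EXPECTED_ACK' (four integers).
After event 0: A_seq=0 A_ack=2069 B_seq=2069 B_ack=0
After event 1: A_seq=0 A_ack=2134 B_seq=2134 B_ack=0
After event 2: A_seq=197 A_ack=2134 B_seq=2134 B_ack=0
After event 3: A_seq=345 A_ack=2134 B_seq=2134 B_ack=0
After event 4: A_seq=345 A_ack=2201 B_seq=2201 B_ack=0
After event 5: A_seq=447 A_ack=2201 B_seq=2201 B_ack=0
After event 6: A_seq=447 A_ack=2201 B_seq=2201 B_ack=447
After event 7: A_seq=447 A_ack=2201 B_seq=2201 B_ack=447

447 2201 2201 447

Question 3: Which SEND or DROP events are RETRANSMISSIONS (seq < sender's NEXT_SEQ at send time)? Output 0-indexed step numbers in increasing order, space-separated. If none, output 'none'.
Step 0: SEND seq=2000 -> fresh
Step 1: SEND seq=2069 -> fresh
Step 2: DROP seq=0 -> fresh
Step 3: SEND seq=197 -> fresh
Step 4: SEND seq=2134 -> fresh
Step 5: SEND seq=345 -> fresh
Step 6: SEND seq=0 -> retransmit

Answer: 6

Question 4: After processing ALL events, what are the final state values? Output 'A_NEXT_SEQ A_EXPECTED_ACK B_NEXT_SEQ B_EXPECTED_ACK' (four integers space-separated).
Answer: 447 2201 2201 447

Derivation:
After event 0: A_seq=0 A_ack=2069 B_seq=2069 B_ack=0
After event 1: A_seq=0 A_ack=2134 B_seq=2134 B_ack=0
After event 2: A_seq=197 A_ack=2134 B_seq=2134 B_ack=0
After event 3: A_seq=345 A_ack=2134 B_seq=2134 B_ack=0
After event 4: A_seq=345 A_ack=2201 B_seq=2201 B_ack=0
After event 5: A_seq=447 A_ack=2201 B_seq=2201 B_ack=0
After event 6: A_seq=447 A_ack=2201 B_seq=2201 B_ack=447
After event 7: A_seq=447 A_ack=2201 B_seq=2201 B_ack=447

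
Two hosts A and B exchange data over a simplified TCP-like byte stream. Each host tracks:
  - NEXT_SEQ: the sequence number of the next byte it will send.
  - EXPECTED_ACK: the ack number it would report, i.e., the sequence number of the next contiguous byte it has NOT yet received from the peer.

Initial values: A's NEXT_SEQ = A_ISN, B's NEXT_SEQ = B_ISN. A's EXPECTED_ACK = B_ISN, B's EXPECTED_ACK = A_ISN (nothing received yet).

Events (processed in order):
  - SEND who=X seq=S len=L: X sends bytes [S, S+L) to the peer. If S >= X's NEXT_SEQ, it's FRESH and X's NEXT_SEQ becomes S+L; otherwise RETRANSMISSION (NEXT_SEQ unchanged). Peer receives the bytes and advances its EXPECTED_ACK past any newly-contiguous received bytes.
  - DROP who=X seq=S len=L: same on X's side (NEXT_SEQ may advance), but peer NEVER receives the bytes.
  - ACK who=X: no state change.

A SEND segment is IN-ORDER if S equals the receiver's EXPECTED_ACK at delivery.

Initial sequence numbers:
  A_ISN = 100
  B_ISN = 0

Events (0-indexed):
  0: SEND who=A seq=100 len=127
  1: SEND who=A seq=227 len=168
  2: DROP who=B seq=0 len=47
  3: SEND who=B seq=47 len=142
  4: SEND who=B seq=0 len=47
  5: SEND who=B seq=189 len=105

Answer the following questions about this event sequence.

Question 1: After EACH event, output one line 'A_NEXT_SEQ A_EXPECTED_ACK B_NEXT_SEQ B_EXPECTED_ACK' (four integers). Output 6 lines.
227 0 0 227
395 0 0 395
395 0 47 395
395 0 189 395
395 189 189 395
395 294 294 395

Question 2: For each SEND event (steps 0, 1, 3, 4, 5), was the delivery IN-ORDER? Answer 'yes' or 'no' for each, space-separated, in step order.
Answer: yes yes no yes yes

Derivation:
Step 0: SEND seq=100 -> in-order
Step 1: SEND seq=227 -> in-order
Step 3: SEND seq=47 -> out-of-order
Step 4: SEND seq=0 -> in-order
Step 5: SEND seq=189 -> in-order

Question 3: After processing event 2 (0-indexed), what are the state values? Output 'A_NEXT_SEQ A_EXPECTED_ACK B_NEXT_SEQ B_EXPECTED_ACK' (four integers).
After event 0: A_seq=227 A_ack=0 B_seq=0 B_ack=227
After event 1: A_seq=395 A_ack=0 B_seq=0 B_ack=395
After event 2: A_seq=395 A_ack=0 B_seq=47 B_ack=395

395 0 47 395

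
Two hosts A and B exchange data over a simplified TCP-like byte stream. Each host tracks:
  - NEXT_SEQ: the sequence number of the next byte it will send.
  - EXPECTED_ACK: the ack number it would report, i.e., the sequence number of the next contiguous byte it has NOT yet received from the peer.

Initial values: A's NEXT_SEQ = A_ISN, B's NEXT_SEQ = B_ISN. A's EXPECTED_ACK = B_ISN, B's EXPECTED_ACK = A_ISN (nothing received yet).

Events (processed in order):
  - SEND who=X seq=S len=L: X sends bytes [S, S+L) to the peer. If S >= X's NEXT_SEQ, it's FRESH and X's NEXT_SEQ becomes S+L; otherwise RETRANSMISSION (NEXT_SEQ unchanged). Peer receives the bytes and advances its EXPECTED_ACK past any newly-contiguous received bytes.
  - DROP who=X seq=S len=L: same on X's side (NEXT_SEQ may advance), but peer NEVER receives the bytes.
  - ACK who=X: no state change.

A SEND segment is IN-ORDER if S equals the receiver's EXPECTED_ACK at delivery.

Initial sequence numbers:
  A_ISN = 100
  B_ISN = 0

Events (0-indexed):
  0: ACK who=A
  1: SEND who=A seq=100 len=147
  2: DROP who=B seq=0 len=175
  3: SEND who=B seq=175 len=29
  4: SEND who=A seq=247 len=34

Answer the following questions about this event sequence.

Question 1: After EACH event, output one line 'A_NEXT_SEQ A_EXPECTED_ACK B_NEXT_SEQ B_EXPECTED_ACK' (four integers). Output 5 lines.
100 0 0 100
247 0 0 247
247 0 175 247
247 0 204 247
281 0 204 281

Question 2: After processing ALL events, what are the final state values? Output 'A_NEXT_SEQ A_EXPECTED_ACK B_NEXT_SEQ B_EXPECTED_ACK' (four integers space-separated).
After event 0: A_seq=100 A_ack=0 B_seq=0 B_ack=100
After event 1: A_seq=247 A_ack=0 B_seq=0 B_ack=247
After event 2: A_seq=247 A_ack=0 B_seq=175 B_ack=247
After event 3: A_seq=247 A_ack=0 B_seq=204 B_ack=247
After event 4: A_seq=281 A_ack=0 B_seq=204 B_ack=281

Answer: 281 0 204 281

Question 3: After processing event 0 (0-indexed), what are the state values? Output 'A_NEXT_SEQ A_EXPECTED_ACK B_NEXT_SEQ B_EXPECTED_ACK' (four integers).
After event 0: A_seq=100 A_ack=0 B_seq=0 B_ack=100

100 0 0 100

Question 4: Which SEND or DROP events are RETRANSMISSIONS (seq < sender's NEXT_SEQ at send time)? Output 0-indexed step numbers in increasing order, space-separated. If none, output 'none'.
Step 1: SEND seq=100 -> fresh
Step 2: DROP seq=0 -> fresh
Step 3: SEND seq=175 -> fresh
Step 4: SEND seq=247 -> fresh

Answer: none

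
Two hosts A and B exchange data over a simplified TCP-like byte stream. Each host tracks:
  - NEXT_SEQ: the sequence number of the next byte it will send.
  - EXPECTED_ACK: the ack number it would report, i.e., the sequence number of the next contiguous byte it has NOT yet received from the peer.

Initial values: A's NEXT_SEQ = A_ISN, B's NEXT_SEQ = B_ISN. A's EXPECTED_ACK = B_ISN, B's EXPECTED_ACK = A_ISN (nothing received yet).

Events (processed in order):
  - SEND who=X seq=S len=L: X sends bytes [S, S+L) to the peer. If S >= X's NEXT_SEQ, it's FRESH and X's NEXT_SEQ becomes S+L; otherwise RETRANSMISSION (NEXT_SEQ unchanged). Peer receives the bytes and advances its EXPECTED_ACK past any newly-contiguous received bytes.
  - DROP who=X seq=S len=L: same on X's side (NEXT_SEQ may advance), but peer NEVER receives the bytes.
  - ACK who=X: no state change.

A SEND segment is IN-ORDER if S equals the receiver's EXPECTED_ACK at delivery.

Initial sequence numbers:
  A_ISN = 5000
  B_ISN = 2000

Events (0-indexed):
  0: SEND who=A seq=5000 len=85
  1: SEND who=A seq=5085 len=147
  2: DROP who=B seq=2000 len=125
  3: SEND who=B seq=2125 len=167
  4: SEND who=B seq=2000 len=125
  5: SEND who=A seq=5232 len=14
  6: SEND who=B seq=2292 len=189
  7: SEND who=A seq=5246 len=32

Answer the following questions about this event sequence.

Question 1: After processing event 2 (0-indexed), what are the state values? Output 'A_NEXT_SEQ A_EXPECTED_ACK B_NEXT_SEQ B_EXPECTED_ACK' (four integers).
After event 0: A_seq=5085 A_ack=2000 B_seq=2000 B_ack=5085
After event 1: A_seq=5232 A_ack=2000 B_seq=2000 B_ack=5232
After event 2: A_seq=5232 A_ack=2000 B_seq=2125 B_ack=5232

5232 2000 2125 5232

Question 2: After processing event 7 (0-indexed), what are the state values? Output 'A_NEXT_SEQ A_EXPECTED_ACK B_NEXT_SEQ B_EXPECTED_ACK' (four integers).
After event 0: A_seq=5085 A_ack=2000 B_seq=2000 B_ack=5085
After event 1: A_seq=5232 A_ack=2000 B_seq=2000 B_ack=5232
After event 2: A_seq=5232 A_ack=2000 B_seq=2125 B_ack=5232
After event 3: A_seq=5232 A_ack=2000 B_seq=2292 B_ack=5232
After event 4: A_seq=5232 A_ack=2292 B_seq=2292 B_ack=5232
After event 5: A_seq=5246 A_ack=2292 B_seq=2292 B_ack=5246
After event 6: A_seq=5246 A_ack=2481 B_seq=2481 B_ack=5246
After event 7: A_seq=5278 A_ack=2481 B_seq=2481 B_ack=5278

5278 2481 2481 5278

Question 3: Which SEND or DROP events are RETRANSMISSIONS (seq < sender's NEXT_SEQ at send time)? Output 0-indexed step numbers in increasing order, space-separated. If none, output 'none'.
Step 0: SEND seq=5000 -> fresh
Step 1: SEND seq=5085 -> fresh
Step 2: DROP seq=2000 -> fresh
Step 3: SEND seq=2125 -> fresh
Step 4: SEND seq=2000 -> retransmit
Step 5: SEND seq=5232 -> fresh
Step 6: SEND seq=2292 -> fresh
Step 7: SEND seq=5246 -> fresh

Answer: 4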